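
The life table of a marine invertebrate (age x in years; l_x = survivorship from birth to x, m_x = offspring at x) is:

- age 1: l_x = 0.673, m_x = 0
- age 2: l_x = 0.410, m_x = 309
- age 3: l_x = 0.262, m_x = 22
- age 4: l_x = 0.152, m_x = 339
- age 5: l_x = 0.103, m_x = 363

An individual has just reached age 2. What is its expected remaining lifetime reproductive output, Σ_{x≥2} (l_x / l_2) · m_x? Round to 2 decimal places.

539.93

l_2 = 0.410. Conditional survival from age 2 to x is l_x / l_2.
  x=2: (0.410/0.410) × 309 = 309.0000
  x=3: (0.262/0.410) × 22 = 14.0585
  x=4: (0.152/0.410) × 339 = 125.6780
  x=5: (0.103/0.410) × 363 = 91.1927
Sum = 309.0000 + 14.0585 + 125.6780 + 91.1927 = 539.9293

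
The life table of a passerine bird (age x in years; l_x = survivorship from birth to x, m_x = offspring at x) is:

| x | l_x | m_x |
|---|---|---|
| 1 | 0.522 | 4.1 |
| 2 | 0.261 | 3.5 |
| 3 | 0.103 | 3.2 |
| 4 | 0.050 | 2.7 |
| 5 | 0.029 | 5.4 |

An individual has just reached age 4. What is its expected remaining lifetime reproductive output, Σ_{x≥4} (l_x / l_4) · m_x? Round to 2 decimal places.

l_4 = 0.050. Conditional survival from age 4 to x is l_x / l_4.
  x=4: (0.050/0.050) × 2.7 = 2.7000
  x=5: (0.029/0.050) × 5.4 = 3.1320
Sum = 2.7000 + 3.1320 = 5.8320

5.83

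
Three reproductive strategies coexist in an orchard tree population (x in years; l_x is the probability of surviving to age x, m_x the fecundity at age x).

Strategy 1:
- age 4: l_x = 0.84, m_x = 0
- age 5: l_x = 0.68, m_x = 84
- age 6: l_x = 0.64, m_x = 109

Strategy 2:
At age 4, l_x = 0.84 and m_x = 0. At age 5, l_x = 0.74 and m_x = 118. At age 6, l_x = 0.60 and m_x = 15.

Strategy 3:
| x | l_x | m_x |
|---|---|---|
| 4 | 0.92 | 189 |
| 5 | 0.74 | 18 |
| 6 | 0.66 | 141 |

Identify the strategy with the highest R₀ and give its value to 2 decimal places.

280.26

Strategy 1: R₀ = 0.84×0 + 0.68×84 + 0.64×109 = 126.8800
Strategy 2: R₀ = 0.84×0 + 0.74×118 + 0.60×15 = 96.3200
Strategy 3: R₀ = 0.92×189 + 0.74×18 + 0.66×141 = 280.2600
Highest R₀: strategy 3 with 280.2600.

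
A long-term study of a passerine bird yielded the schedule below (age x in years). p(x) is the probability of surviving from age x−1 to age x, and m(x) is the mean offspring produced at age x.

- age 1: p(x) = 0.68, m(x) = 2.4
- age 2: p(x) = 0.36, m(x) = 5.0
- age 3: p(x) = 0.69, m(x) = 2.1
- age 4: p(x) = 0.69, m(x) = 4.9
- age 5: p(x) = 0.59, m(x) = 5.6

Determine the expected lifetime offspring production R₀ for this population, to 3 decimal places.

4.167

Survivorship from birth: l_x = p_1·p_2·…·p_x.
  l_1 = 0.68000
  l_2 = 0.24480
  l_3 = 0.16891
  l_4 = 0.11655
  l_5 = 0.06876
R₀ = Σ l_x m(x):
  age 1: 0.68000 × 2.4 = 1.6320
  age 2: 0.24480 × 5.0 = 1.2240
  age 3: 0.16891 × 2.1 = 0.3547
  age 4: 0.11655 × 4.9 = 0.5711
  age 5: 0.06876 × 5.6 = 0.3851
R₀ = 1.6320 + 1.2240 + 0.3547 + 0.5711 + 0.3851 = 4.1669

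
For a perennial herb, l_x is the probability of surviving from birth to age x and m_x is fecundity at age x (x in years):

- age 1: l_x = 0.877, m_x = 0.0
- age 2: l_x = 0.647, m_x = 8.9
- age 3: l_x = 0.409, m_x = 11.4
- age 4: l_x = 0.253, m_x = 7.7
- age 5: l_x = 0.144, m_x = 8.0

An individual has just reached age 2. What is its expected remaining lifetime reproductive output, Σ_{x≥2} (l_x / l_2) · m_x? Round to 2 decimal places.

20.90

l_2 = 0.647. Conditional survival from age 2 to x is l_x / l_2.
  x=2: (0.647/0.647) × 8.9 = 8.9000
  x=3: (0.409/0.647) × 11.4 = 7.2065
  x=4: (0.253/0.647) × 7.7 = 3.0110
  x=5: (0.144/0.647) × 8.0 = 1.7805
Sum = 8.9000 + 7.2065 + 3.0110 + 1.7805 = 20.8980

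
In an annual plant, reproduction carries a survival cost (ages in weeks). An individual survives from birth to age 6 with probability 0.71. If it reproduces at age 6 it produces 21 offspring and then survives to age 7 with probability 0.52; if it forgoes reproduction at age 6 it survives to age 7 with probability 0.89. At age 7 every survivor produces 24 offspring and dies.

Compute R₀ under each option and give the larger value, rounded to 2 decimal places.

breed at age 6: R₀ = 0.71 × (21 + 0.52 × 24) = 0.71 × 33.4800 = 23.7708
delay to age 7: R₀ = 0.71 × (0.89 × 24) = 0.71 × 21.3600 = 15.1656
Higher: breed at age 6 (23.7708).

23.77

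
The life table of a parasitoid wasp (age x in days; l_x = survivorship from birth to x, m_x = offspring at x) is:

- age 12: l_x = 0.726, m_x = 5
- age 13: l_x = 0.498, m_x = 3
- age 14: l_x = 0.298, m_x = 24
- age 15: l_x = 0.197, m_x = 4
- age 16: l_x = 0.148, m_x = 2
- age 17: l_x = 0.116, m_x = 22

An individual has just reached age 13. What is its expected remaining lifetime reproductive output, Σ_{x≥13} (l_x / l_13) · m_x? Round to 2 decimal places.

l_13 = 0.498. Conditional survival from age 13 to x is l_x / l_13.
  x=13: (0.498/0.498) × 3 = 3.0000
  x=14: (0.298/0.498) × 24 = 14.3614
  x=15: (0.197/0.498) × 4 = 1.5823
  x=16: (0.148/0.498) × 2 = 0.5944
  x=17: (0.116/0.498) × 22 = 5.1245
Sum = 3.0000 + 14.3614 + 1.5823 + 0.5944 + 5.1245 = 24.6627

24.66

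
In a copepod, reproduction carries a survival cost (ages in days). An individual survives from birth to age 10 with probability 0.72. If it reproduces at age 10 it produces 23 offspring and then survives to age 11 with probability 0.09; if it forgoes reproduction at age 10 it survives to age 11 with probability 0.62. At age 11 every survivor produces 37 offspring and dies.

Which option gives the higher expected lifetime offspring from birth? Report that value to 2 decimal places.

breed at age 10: R₀ = 0.72 × (23 + 0.09 × 37) = 0.72 × 26.3300 = 18.9576
delay to age 11: R₀ = 0.72 × (0.62 × 37) = 0.72 × 22.9400 = 16.5168
Higher: breed at age 10 (18.9576).

18.96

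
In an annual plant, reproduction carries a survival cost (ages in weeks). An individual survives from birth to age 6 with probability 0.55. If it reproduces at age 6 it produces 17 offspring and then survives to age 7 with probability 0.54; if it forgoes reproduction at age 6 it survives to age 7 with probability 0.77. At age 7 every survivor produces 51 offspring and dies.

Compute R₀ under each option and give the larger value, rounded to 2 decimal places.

breed at age 6: R₀ = 0.55 × (17 + 0.54 × 51) = 0.55 × 44.5400 = 24.4970
delay to age 7: R₀ = 0.55 × (0.77 × 51) = 0.55 × 39.2700 = 21.5985
Higher: breed at age 6 (24.4970).

24.50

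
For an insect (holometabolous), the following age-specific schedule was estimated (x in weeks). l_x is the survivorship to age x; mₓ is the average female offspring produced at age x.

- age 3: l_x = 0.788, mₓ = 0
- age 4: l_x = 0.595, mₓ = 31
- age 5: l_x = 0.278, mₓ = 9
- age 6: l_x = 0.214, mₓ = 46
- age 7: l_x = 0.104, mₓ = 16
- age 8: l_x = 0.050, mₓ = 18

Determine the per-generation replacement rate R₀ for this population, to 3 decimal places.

R₀ = Σ l_x mₓ:
  age 3: 0.788 × 0 = 0.0000
  age 4: 0.595 × 31 = 18.4450
  age 5: 0.278 × 9 = 2.5020
  age 6: 0.214 × 46 = 9.8440
  age 7: 0.104 × 16 = 1.6640
  age 8: 0.050 × 18 = 0.9000
R₀ = 0.0000 + 18.4450 + 2.5020 + 9.8440 + 1.6640 + 0.9000 = 33.3550

33.355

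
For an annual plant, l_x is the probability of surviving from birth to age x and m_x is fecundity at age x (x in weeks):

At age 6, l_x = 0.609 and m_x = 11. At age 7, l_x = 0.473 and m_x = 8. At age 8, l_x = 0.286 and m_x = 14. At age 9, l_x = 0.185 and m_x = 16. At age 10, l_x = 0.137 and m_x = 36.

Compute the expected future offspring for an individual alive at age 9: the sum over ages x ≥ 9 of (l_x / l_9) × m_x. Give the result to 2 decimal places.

l_9 = 0.185. Conditional survival from age 9 to x is l_x / l_9.
  x=9: (0.185/0.185) × 16 = 16.0000
  x=10: (0.137/0.185) × 36 = 26.6595
Sum = 16.0000 + 26.6595 = 42.6595

42.66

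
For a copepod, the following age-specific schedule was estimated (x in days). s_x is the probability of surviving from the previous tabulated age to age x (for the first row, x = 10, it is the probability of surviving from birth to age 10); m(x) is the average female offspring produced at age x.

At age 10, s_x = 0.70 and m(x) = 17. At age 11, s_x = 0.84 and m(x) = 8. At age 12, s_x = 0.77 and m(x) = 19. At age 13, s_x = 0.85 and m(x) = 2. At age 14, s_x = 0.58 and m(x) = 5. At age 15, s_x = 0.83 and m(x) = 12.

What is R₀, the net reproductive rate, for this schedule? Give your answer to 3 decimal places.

29.315

Survivorship from birth: l_x = s_10·s_11·…·s_x.
  l_10 = 0.70000
  l_11 = 0.58800
  l_12 = 0.45276
  l_13 = 0.38485
  l_14 = 0.22321
  l_15 = 0.18526
R₀ = Σ l_x m(x):
  age 10: 0.70000 × 17 = 11.9000
  age 11: 0.58800 × 8 = 4.7040
  age 12: 0.45276 × 19 = 8.6024
  age 13: 0.38485 × 2 = 0.7697
  age 14: 0.22321 × 5 = 1.1160
  age 15: 0.18526 × 12 = 2.2231
R₀ = 11.9000 + 4.7040 + 8.6024 + 0.7697 + 1.1160 + 2.2231 = 29.3153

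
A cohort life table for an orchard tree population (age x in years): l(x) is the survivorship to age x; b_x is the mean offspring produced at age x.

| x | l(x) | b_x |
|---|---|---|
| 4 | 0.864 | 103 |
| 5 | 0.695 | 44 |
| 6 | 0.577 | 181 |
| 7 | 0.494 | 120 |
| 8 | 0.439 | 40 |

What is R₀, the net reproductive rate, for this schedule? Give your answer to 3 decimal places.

R₀ = Σ l(x) b_x:
  age 4: 0.864 × 103 = 88.9920
  age 5: 0.695 × 44 = 30.5800
  age 6: 0.577 × 181 = 104.4370
  age 7: 0.494 × 120 = 59.2800
  age 8: 0.439 × 40 = 17.5600
R₀ = 88.9920 + 30.5800 + 104.4370 + 59.2800 + 17.5600 = 300.8490

300.849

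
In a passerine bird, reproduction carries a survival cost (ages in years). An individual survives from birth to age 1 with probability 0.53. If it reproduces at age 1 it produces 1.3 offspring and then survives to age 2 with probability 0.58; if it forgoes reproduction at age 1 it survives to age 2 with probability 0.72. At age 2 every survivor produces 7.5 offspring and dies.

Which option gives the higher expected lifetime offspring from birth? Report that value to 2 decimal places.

2.99

breed at age 1: R₀ = 0.53 × (1.3 + 0.58 × 7.5) = 0.53 × 5.6500 = 2.9945
delay to age 2: R₀ = 0.53 × (0.72 × 7.5) = 0.53 × 5.4000 = 2.8620
Higher: breed at age 1 (2.9945).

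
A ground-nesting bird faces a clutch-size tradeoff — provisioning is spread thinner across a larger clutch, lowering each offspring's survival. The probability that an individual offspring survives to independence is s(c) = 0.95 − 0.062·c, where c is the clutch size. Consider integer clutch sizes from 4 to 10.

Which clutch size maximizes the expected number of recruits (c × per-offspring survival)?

Expected recruits = c × s(c):
  c=4: 4 × 0.702 = 2.808
  c=5: 5 × 0.640 = 3.200
  c=6: 6 × 0.578 = 3.468
  c=7: 7 × 0.516 = 3.612
  c=8: 8 × 0.454 = 3.632
  c=9: 9 × 0.392 = 3.528
  c=10: 10 × 0.330 = 3.300
Maximum at c = 8 (3.632 recruits).

8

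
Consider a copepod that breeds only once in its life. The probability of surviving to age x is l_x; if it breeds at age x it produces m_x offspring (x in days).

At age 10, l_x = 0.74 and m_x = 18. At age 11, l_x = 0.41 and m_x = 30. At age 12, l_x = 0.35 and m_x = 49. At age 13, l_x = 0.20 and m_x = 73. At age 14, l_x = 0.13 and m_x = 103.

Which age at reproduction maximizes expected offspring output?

12

Expected offspring if breeding at age x = l_x × m_x:
  age 10: 0.74 × 18 = 13.320
  age 11: 0.41 × 30 = 12.300
  age 12: 0.35 × 49 = 17.150
  age 13: 0.20 × 73 = 14.600
  age 14: 0.13 × 103 = 13.390
Maximum at age 12 (17.150).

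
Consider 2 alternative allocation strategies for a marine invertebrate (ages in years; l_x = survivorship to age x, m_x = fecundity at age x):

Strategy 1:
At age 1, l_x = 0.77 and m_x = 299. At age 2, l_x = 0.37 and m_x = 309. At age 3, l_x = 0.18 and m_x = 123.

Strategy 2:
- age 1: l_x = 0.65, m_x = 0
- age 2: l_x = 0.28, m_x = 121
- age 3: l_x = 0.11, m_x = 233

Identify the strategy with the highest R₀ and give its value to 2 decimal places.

Strategy 1: R₀ = 0.77×299 + 0.37×309 + 0.18×123 = 366.7000
Strategy 2: R₀ = 0.65×0 + 0.28×121 + 0.11×233 = 59.5100
Highest R₀: strategy 1 with 366.7000.

366.70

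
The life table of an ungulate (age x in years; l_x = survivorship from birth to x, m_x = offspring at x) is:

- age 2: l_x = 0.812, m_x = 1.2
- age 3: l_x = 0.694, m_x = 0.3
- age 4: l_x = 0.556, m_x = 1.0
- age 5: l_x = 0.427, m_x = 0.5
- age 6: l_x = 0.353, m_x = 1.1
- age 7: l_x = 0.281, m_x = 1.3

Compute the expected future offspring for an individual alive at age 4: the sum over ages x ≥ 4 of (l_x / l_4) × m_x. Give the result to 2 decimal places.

2.74

l_4 = 0.556. Conditional survival from age 4 to x is l_x / l_4.
  x=4: (0.556/0.556) × 1.0 = 1.0000
  x=5: (0.427/0.556) × 0.5 = 0.3840
  x=6: (0.353/0.556) × 1.1 = 0.6984
  x=7: (0.281/0.556) × 1.3 = 0.6570
Sum = 1.0000 + 0.3840 + 0.6984 + 0.6570 = 2.7394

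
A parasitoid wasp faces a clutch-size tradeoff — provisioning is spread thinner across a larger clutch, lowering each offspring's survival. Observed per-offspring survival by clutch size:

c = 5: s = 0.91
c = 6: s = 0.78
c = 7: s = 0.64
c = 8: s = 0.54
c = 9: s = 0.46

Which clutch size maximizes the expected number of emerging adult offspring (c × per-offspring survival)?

6

Expected emerging adult offspring = c × s(c):
  c=5: 5 × 0.91 = 4.550
  c=6: 6 × 0.78 = 4.680
  c=7: 7 × 0.64 = 4.480
  c=8: 8 × 0.54 = 4.320
  c=9: 9 × 0.46 = 4.140
Maximum at c = 6 (4.680 emerging adult offspring).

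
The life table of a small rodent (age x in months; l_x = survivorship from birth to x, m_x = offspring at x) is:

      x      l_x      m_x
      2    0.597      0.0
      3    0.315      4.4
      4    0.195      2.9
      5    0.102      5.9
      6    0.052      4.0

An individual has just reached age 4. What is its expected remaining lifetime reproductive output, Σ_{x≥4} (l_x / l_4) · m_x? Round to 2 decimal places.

l_4 = 0.195. Conditional survival from age 4 to x is l_x / l_4.
  x=4: (0.195/0.195) × 2.9 = 2.9000
  x=5: (0.102/0.195) × 5.9 = 3.0862
  x=6: (0.052/0.195) × 4.0 = 1.0667
Sum = 2.9000 + 3.0862 + 1.0667 = 7.0528

7.05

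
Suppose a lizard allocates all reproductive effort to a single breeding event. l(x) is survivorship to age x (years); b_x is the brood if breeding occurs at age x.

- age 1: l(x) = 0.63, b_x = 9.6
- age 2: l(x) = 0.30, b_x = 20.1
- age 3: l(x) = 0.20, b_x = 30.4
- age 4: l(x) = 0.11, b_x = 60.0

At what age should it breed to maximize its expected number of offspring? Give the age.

4

Expected offspring if breeding at age x = l(x) × b_x:
  age 1: 0.63 × 9.6 = 6.048
  age 2: 0.30 × 20.1 = 6.030
  age 3: 0.20 × 30.4 = 6.080
  age 4: 0.11 × 60.0 = 6.600
Maximum at age 4 (6.600).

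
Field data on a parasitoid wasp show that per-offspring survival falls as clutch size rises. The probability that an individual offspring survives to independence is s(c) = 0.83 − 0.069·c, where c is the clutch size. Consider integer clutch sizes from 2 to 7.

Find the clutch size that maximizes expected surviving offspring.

Expected surviving offspring = c × s(c):
  c=2: 2 × 0.692 = 1.384
  c=3: 3 × 0.623 = 1.869
  c=4: 4 × 0.554 = 2.216
  c=5: 5 × 0.485 = 2.425
  c=6: 6 × 0.416 = 2.496
  c=7: 7 × 0.347 = 2.429
Maximum at c = 6 (2.496 surviving offspring).

6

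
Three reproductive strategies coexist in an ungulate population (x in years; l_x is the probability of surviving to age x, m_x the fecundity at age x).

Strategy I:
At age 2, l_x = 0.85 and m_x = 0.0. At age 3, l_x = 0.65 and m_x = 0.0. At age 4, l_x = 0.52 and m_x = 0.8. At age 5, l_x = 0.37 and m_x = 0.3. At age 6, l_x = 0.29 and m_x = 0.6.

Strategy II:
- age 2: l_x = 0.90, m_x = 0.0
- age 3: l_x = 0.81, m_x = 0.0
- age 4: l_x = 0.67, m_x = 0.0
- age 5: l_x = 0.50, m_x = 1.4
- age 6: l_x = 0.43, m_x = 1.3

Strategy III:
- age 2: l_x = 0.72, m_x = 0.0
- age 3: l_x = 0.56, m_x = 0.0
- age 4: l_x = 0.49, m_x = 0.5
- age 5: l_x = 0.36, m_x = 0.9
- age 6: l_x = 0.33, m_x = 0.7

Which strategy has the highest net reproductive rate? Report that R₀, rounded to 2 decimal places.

Strategy I: R₀ = 0.85×0.0 + 0.65×0.0 + 0.52×0.8 + 0.37×0.3 + 0.29×0.6 = 0.7010
Strategy II: R₀ = 0.90×0.0 + 0.81×0.0 + 0.67×0.0 + 0.50×1.4 + 0.43×1.3 = 1.2590
Strategy III: R₀ = 0.72×0.0 + 0.56×0.0 + 0.49×0.5 + 0.36×0.9 + 0.33×0.7 = 0.8000
Highest R₀: strategy II with 1.2590.

1.26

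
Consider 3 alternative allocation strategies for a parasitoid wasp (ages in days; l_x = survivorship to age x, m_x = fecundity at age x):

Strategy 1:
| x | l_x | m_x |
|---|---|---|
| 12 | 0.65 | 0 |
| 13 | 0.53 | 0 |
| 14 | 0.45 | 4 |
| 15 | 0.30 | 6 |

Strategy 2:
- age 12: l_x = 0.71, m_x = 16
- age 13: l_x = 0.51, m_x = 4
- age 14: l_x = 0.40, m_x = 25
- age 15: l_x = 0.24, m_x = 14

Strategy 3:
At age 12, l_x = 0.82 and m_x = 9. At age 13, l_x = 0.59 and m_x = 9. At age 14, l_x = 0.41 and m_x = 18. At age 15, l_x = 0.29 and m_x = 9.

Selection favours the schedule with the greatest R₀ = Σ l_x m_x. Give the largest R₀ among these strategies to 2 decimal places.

Strategy 1: R₀ = 0.65×0 + 0.53×0 + 0.45×4 + 0.30×6 = 3.6000
Strategy 2: R₀ = 0.71×16 + 0.51×4 + 0.40×25 + 0.24×14 = 26.7600
Strategy 3: R₀ = 0.82×9 + 0.59×9 + 0.41×18 + 0.29×9 = 22.6800
Highest R₀: strategy 2 with 26.7600.

26.76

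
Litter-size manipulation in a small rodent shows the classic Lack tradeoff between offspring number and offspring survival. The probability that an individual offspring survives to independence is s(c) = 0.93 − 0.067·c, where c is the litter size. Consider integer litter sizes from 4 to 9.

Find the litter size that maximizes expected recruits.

Expected recruits = c × s(c):
  c=4: 4 × 0.662 = 2.648
  c=5: 5 × 0.595 = 2.975
  c=6: 6 × 0.528 = 3.168
  c=7: 7 × 0.461 = 3.227
  c=8: 8 × 0.394 = 3.152
  c=9: 9 × 0.327 = 2.943
Maximum at c = 7 (3.227 recruits).

7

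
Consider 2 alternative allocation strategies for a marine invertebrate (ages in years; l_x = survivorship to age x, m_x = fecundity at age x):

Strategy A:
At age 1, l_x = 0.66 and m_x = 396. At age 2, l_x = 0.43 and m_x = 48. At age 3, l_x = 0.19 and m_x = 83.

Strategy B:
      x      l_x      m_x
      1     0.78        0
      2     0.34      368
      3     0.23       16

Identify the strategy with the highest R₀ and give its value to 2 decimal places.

Strategy A: R₀ = 0.66×396 + 0.43×48 + 0.19×83 = 297.7700
Strategy B: R₀ = 0.78×0 + 0.34×368 + 0.23×16 = 128.8000
Highest R₀: strategy A with 297.7700.

297.77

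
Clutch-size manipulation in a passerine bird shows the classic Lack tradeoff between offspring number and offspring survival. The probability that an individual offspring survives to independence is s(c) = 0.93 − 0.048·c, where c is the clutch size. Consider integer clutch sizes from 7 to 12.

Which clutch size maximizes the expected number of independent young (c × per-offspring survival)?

Expected independent young = c × s(c):
  c=7: 7 × 0.594 = 4.158
  c=8: 8 × 0.546 = 4.368
  c=9: 9 × 0.498 = 4.482
  c=10: 10 × 0.450 = 4.500
  c=11: 11 × 0.402 = 4.422
  c=12: 12 × 0.354 = 4.248
Maximum at c = 10 (4.500 independent young).

10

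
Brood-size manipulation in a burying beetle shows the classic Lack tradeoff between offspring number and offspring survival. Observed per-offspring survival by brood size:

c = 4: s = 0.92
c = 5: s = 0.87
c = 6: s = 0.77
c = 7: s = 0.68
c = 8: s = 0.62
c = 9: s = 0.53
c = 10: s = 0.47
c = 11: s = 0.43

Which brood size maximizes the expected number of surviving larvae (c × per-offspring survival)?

8

Expected surviving larvae = c × s(c):
  c=4: 4 × 0.92 = 3.680
  c=5: 5 × 0.87 = 4.350
  c=6: 6 × 0.77 = 4.620
  c=7: 7 × 0.68 = 4.760
  c=8: 8 × 0.62 = 4.960
  c=9: 9 × 0.53 = 4.770
  c=10: 10 × 0.47 = 4.700
  c=11: 11 × 0.43 = 4.730
Maximum at c = 8 (4.960 surviving larvae).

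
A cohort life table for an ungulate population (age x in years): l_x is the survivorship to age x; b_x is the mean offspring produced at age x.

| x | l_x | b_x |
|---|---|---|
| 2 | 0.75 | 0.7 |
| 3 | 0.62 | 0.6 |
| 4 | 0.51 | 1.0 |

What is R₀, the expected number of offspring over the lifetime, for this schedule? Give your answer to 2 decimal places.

R₀ = Σ l_x b_x:
  age 2: 0.75 × 0.7 = 0.5250
  age 3: 0.62 × 0.6 = 0.3720
  age 4: 0.51 × 1.0 = 0.5100
R₀ = 0.5250 + 0.3720 + 0.5100 = 1.4070

1.41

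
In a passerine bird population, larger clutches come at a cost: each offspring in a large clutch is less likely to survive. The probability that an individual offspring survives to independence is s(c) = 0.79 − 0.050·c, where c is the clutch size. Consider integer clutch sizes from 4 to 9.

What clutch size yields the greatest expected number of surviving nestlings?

Expected surviving nestlings = c × s(c):
  c=4: 4 × 0.590 = 2.360
  c=5: 5 × 0.540 = 2.700
  c=6: 6 × 0.490 = 2.940
  c=7: 7 × 0.440 = 3.080
  c=8: 8 × 0.390 = 3.120
  c=9: 9 × 0.340 = 3.060
Maximum at c = 8 (3.120 surviving nestlings).

8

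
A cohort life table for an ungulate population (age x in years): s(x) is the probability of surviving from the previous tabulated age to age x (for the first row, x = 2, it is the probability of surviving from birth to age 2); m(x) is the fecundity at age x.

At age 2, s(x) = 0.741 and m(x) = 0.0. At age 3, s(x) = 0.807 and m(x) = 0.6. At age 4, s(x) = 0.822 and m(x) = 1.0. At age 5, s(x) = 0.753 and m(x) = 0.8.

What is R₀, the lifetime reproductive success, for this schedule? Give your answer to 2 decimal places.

Survivorship from birth: l_x = s_2·s_3·…·s_x.
  l_2 = 0.74100
  l_3 = 0.59799
  l_4 = 0.49155
  l_5 = 0.37013
R₀ = Σ l_x m(x):
  age 2: 0.74100 × 0.0 = 0.0000
  age 3: 0.59799 × 0.6 = 0.3588
  age 4: 0.49155 × 1.0 = 0.4915
  age 5: 0.37013 × 0.8 = 0.2961
R₀ = 0.0000 + 0.3588 + 0.4915 + 0.2961 = 1.1464

1.15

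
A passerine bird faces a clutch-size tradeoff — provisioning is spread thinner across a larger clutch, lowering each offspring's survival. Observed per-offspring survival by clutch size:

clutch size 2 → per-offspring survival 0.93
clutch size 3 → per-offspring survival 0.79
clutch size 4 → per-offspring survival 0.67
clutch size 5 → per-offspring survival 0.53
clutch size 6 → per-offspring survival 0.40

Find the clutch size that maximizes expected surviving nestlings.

4

Expected surviving nestlings = c × s(c):
  c=2: 2 × 0.93 = 1.860
  c=3: 3 × 0.79 = 2.370
  c=4: 4 × 0.67 = 2.680
  c=5: 5 × 0.53 = 2.650
  c=6: 6 × 0.40 = 2.400
Maximum at c = 4 (2.680 surviving nestlings).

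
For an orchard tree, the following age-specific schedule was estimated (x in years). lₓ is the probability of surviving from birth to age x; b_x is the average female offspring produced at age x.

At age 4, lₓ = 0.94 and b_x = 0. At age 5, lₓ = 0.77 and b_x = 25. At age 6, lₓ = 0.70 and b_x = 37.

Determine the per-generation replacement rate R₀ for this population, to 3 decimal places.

45.150

R₀ = Σ lₓ b_x:
  age 4: 0.94 × 0 = 0.0000
  age 5: 0.77 × 25 = 19.2500
  age 6: 0.70 × 37 = 25.9000
R₀ = 0.0000 + 19.2500 + 25.9000 = 45.1500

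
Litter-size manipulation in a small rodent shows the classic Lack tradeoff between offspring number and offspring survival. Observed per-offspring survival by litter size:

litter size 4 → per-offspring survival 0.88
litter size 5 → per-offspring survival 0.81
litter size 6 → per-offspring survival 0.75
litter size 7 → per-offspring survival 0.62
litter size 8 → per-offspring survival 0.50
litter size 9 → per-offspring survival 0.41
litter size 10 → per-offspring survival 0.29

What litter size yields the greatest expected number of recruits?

6

Expected recruits = c × s(c):
  c=4: 4 × 0.88 = 3.520
  c=5: 5 × 0.81 = 4.050
  c=6: 6 × 0.75 = 4.500
  c=7: 7 × 0.62 = 4.340
  c=8: 8 × 0.50 = 4.000
  c=9: 9 × 0.41 = 3.690
  c=10: 10 × 0.29 = 2.900
Maximum at c = 6 (4.500 recruits).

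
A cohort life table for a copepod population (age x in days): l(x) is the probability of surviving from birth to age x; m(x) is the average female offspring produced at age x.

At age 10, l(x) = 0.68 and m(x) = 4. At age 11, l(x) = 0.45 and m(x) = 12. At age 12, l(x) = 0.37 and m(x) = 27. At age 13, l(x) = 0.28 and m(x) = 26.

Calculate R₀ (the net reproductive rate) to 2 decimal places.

R₀ = Σ l(x) m(x):
  age 10: 0.68 × 4 = 2.7200
  age 11: 0.45 × 12 = 5.4000
  age 12: 0.37 × 27 = 9.9900
  age 13: 0.28 × 26 = 7.2800
R₀ = 2.7200 + 5.4000 + 9.9900 + 7.2800 = 25.3900

25.39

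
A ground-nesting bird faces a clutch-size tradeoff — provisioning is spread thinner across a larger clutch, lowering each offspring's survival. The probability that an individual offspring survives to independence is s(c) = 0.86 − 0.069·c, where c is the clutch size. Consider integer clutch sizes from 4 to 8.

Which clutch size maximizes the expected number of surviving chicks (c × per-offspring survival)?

6

Expected surviving chicks = c × s(c):
  c=4: 4 × 0.584 = 2.336
  c=5: 5 × 0.515 = 2.575
  c=6: 6 × 0.446 = 2.676
  c=7: 7 × 0.377 = 2.639
  c=8: 8 × 0.308 = 2.464
Maximum at c = 6 (2.676 surviving chicks).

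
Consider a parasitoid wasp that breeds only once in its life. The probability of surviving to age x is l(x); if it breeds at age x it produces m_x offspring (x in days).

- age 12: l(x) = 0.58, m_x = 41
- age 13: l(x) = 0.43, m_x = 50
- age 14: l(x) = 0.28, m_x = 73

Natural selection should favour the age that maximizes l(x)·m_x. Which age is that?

Expected offspring if breeding at age x = l(x) × m_x:
  age 12: 0.58 × 41 = 23.780
  age 13: 0.43 × 50 = 21.500
  age 14: 0.28 × 73 = 20.440
Maximum at age 12 (23.780).

12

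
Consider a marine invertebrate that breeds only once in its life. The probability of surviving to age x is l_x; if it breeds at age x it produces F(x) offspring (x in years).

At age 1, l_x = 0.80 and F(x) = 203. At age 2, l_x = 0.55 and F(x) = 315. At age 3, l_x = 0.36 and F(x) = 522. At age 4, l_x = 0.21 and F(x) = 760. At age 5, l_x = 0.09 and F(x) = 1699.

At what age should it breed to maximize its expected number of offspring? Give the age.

Expected offspring if breeding at age x = l_x × F(x):
  age 1: 0.80 × 203 = 162.400
  age 2: 0.55 × 315 = 173.250
  age 3: 0.36 × 522 = 187.920
  age 4: 0.21 × 760 = 159.600
  age 5: 0.09 × 1699 = 152.910
Maximum at age 3 (187.920).

3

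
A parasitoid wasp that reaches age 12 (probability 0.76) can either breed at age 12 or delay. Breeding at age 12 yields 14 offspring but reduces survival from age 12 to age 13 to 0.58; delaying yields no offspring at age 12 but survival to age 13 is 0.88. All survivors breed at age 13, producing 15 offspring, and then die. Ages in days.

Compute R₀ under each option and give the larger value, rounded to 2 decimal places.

breed at age 12: R₀ = 0.76 × (14 + 0.58 × 15) = 0.76 × 22.7000 = 17.2520
delay to age 13: R₀ = 0.76 × (0.88 × 15) = 0.76 × 13.2000 = 10.0320
Higher: breed at age 12 (17.2520).

17.25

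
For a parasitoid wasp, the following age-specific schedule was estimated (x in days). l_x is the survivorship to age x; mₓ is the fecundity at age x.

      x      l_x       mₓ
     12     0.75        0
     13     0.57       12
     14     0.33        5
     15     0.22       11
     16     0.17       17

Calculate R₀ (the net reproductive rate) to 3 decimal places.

13.800

R₀ = Σ l_x mₓ:
  age 12: 0.75 × 0 = 0.0000
  age 13: 0.57 × 12 = 6.8400
  age 14: 0.33 × 5 = 1.6500
  age 15: 0.22 × 11 = 2.4200
  age 16: 0.17 × 17 = 2.8900
R₀ = 0.0000 + 6.8400 + 1.6500 + 2.4200 + 2.8900 = 13.8000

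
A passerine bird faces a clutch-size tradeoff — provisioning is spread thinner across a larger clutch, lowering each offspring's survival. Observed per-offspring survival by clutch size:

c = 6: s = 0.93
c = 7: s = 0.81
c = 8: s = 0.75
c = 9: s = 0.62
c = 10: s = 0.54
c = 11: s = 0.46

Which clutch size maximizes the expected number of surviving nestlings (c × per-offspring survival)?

8

Expected surviving nestlings = c × s(c):
  c=6: 6 × 0.93 = 5.580
  c=7: 7 × 0.81 = 5.670
  c=8: 8 × 0.75 = 6.000
  c=9: 9 × 0.62 = 5.580
  c=10: 10 × 0.54 = 5.400
  c=11: 11 × 0.46 = 5.060
Maximum at c = 8 (6.000 surviving nestlings).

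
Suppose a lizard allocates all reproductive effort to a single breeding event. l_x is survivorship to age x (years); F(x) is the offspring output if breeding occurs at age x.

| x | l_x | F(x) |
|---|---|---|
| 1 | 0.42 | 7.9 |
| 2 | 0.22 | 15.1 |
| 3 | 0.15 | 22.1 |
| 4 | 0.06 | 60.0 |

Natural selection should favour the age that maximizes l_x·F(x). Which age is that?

4

Expected offspring if breeding at age x = l_x × F(x):
  age 1: 0.42 × 7.9 = 3.318
  age 2: 0.22 × 15.1 = 3.322
  age 3: 0.15 × 22.1 = 3.315
  age 4: 0.06 × 60.0 = 3.600
Maximum at age 4 (3.600).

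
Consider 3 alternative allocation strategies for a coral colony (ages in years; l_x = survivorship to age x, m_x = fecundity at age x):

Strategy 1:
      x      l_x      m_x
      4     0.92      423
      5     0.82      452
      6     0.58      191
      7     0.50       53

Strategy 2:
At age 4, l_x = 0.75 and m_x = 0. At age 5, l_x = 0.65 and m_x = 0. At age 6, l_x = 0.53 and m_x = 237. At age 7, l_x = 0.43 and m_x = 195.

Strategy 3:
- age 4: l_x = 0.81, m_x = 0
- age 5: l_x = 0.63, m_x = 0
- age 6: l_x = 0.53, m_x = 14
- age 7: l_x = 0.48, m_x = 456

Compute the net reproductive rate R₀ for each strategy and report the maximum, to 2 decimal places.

Strategy 1: R₀ = 0.92×423 + 0.82×452 + 0.58×191 + 0.50×53 = 897.0800
Strategy 2: R₀ = 0.75×0 + 0.65×0 + 0.53×237 + 0.43×195 = 209.4600
Strategy 3: R₀ = 0.81×0 + 0.63×0 + 0.53×14 + 0.48×456 = 226.3000
Highest R₀: strategy 1 with 897.0800.

897.08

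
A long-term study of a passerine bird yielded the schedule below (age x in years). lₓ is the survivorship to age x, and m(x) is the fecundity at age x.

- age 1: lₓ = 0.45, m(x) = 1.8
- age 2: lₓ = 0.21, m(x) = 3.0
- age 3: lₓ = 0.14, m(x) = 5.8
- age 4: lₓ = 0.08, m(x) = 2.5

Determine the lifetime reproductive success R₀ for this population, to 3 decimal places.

R₀ = Σ lₓ m(x):
  age 1: 0.45 × 1.8 = 0.8100
  age 2: 0.21 × 3.0 = 0.6300
  age 3: 0.14 × 5.8 = 0.8120
  age 4: 0.08 × 2.5 = 0.2000
R₀ = 0.8100 + 0.6300 + 0.8120 + 0.2000 = 2.4520

2.452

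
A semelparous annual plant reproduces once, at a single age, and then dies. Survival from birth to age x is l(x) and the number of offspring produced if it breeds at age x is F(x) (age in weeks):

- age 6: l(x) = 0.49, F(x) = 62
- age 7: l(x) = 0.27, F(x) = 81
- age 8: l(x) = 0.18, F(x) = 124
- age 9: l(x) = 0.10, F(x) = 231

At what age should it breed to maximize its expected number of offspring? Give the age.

6

Expected offspring if breeding at age x = l(x) × F(x):
  age 6: 0.49 × 62 = 30.380
  age 7: 0.27 × 81 = 21.870
  age 8: 0.18 × 124 = 22.320
  age 9: 0.10 × 231 = 23.100
Maximum at age 6 (30.380).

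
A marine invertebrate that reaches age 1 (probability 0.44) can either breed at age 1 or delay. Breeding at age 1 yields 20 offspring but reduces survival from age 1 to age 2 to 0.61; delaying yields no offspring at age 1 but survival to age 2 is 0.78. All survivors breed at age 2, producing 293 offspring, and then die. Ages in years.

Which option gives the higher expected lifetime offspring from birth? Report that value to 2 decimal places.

breed at age 1: R₀ = 0.44 × (20 + 0.61 × 293) = 0.44 × 198.7300 = 87.4412
delay to age 2: R₀ = 0.44 × (0.78 × 293) = 0.44 × 228.5400 = 100.5576
Higher: delay to age 2 (100.5576).

100.56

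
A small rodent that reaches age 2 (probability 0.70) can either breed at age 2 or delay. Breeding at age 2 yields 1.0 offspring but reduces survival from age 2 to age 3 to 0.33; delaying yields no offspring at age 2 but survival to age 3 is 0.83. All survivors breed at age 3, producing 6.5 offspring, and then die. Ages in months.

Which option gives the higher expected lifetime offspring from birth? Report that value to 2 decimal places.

breed at age 2: R₀ = 0.70 × (1.0 + 0.33 × 6.5) = 0.70 × 3.1450 = 2.2015
delay to age 3: R₀ = 0.70 × (0.83 × 6.5) = 0.70 × 5.3950 = 3.7765
Higher: delay to age 3 (3.7765).

3.78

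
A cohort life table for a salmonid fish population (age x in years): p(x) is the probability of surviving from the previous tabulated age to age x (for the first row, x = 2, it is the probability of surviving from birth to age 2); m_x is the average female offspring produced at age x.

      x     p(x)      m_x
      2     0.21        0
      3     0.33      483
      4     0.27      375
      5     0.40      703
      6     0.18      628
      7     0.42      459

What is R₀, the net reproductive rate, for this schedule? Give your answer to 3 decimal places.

46.856

Survivorship from birth: l_x = p_2·p_3·…·p_x.
  l_2 = 0.21000
  l_3 = 0.06930
  l_4 = 0.01871
  l_5 = 0.00748
  l_6 = 0.00135
  l_7 = 0.00057
R₀ = Σ l_x m_x:
  age 2: 0.21000 × 0 = 0.0000
  age 3: 0.06930 × 483 = 33.4719
  age 4: 0.01871 × 375 = 7.0163
  age 5: 0.00748 × 703 = 5.2584
  age 6: 0.00135 × 628 = 0.8478
  age 7: 0.00057 × 459 = 0.2616
R₀ = 0.0000 + 33.4719 + 7.0163 + 5.2584 + 0.8478 + 0.2616 = 46.8560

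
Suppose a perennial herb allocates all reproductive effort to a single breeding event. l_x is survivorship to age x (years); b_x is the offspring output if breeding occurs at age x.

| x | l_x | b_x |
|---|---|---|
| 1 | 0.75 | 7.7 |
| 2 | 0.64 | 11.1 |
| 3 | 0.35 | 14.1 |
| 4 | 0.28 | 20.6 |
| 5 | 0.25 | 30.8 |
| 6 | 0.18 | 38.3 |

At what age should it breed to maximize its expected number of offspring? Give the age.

5

Expected offspring if breeding at age x = l_x × b_x:
  age 1: 0.75 × 7.7 = 5.775
  age 2: 0.64 × 11.1 = 7.104
  age 3: 0.35 × 14.1 = 4.935
  age 4: 0.28 × 20.6 = 5.768
  age 5: 0.25 × 30.8 = 7.700
  age 6: 0.18 × 38.3 = 6.894
Maximum at age 5 (7.700).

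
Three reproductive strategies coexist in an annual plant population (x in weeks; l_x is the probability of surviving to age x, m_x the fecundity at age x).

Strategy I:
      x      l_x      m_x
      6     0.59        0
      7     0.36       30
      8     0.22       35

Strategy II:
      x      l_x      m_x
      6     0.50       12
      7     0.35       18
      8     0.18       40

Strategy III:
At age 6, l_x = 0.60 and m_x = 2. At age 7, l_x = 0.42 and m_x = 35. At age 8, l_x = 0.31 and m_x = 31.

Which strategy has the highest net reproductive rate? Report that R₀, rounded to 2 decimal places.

Strategy I: R₀ = 0.59×0 + 0.36×30 + 0.22×35 = 18.5000
Strategy II: R₀ = 0.50×12 + 0.35×18 + 0.18×40 = 19.5000
Strategy III: R₀ = 0.60×2 + 0.42×35 + 0.31×31 = 25.5100
Highest R₀: strategy III with 25.5100.

25.51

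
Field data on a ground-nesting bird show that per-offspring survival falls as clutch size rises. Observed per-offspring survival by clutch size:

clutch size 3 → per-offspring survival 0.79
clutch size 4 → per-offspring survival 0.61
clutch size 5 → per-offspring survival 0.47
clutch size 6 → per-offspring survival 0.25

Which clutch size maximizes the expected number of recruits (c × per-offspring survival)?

4

Expected recruits = c × s(c):
  c=3: 3 × 0.79 = 2.370
  c=4: 4 × 0.61 = 2.440
  c=5: 5 × 0.47 = 2.350
  c=6: 6 × 0.25 = 1.500
Maximum at c = 4 (2.440 recruits).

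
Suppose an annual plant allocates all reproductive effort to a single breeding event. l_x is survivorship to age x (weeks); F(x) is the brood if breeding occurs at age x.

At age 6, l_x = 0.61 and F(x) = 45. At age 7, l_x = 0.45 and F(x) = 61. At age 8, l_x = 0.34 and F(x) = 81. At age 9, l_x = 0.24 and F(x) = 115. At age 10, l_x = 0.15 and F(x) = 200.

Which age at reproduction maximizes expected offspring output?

10

Expected offspring if breeding at age x = l_x × F(x):
  age 6: 0.61 × 45 = 27.450
  age 7: 0.45 × 61 = 27.450
  age 8: 0.34 × 81 = 27.540
  age 9: 0.24 × 115 = 27.600
  age 10: 0.15 × 200 = 30.000
Maximum at age 10 (30.000).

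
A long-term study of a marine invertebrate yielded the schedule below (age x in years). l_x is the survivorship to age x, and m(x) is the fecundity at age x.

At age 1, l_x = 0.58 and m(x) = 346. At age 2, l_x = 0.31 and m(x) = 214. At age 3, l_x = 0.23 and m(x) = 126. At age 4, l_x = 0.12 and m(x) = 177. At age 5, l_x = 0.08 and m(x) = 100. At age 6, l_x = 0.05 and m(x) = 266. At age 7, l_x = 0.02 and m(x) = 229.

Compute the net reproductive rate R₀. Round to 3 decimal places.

R₀ = Σ l_x m(x):
  age 1: 0.58 × 346 = 200.6800
  age 2: 0.31 × 214 = 66.3400
  age 3: 0.23 × 126 = 28.9800
  age 4: 0.12 × 177 = 21.2400
  age 5: 0.08 × 100 = 8.0000
  age 6: 0.05 × 266 = 13.3000
  age 7: 0.02 × 229 = 4.5800
R₀ = 200.6800 + 66.3400 + 28.9800 + 21.2400 + 8.0000 + 13.3000 + 4.5800 = 343.1200

343.120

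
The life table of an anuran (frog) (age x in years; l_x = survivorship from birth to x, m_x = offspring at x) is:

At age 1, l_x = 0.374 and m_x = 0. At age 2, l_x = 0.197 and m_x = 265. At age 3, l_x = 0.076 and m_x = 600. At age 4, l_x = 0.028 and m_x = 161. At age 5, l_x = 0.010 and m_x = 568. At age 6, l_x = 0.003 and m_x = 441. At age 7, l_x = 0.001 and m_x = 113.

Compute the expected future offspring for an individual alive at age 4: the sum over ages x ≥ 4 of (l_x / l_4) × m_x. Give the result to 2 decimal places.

l_4 = 0.028. Conditional survival from age 4 to x is l_x / l_4.
  x=4: (0.028/0.028) × 161 = 161.0000
  x=5: (0.010/0.028) × 568 = 202.8571
  x=6: (0.003/0.028) × 441 = 47.2500
  x=7: (0.001/0.028) × 113 = 4.0357
Sum = 161.0000 + 202.8571 + 47.2500 + 4.0357 = 415.1429

415.14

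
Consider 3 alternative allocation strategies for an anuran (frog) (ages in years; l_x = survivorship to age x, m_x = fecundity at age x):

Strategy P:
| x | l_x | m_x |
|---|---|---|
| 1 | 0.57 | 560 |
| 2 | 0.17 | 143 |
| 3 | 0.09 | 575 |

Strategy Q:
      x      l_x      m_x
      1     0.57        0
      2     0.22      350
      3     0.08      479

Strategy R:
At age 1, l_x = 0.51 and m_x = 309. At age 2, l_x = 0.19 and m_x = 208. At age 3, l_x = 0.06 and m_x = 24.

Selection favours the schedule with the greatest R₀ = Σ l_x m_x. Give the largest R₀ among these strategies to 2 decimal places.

395.26

Strategy P: R₀ = 0.57×560 + 0.17×143 + 0.09×575 = 395.2600
Strategy Q: R₀ = 0.57×0 + 0.22×350 + 0.08×479 = 115.3200
Strategy R: R₀ = 0.51×309 + 0.19×208 + 0.06×24 = 198.5500
Highest R₀: strategy P with 395.2600.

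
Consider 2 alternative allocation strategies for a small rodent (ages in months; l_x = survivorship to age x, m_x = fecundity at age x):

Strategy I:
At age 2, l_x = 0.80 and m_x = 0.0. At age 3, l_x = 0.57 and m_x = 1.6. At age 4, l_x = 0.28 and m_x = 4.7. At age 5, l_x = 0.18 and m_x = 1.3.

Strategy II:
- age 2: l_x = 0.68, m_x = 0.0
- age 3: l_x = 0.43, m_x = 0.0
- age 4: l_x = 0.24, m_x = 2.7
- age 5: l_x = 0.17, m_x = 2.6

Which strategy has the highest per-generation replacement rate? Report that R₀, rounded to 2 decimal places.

2.46

Strategy I: R₀ = 0.80×0.0 + 0.57×1.6 + 0.28×4.7 + 0.18×1.3 = 2.4620
Strategy II: R₀ = 0.68×0.0 + 0.43×0.0 + 0.24×2.7 + 0.17×2.6 = 1.0900
Highest R₀: strategy I with 2.4620.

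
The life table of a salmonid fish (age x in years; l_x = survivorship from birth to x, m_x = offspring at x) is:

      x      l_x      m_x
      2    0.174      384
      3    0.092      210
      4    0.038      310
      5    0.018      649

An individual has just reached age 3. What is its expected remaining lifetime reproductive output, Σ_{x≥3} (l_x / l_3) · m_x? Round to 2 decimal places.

l_3 = 0.092. Conditional survival from age 3 to x is l_x / l_3.
  x=3: (0.092/0.092) × 210 = 210.0000
  x=4: (0.038/0.092) × 310 = 128.0435
  x=5: (0.018/0.092) × 649 = 126.9783
Sum = 210.0000 + 128.0435 + 126.9783 = 465.0217

465.02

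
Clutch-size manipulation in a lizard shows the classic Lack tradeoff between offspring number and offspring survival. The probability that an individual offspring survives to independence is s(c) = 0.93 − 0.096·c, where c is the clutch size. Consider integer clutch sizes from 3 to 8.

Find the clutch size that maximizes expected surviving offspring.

Expected surviving offspring = c × s(c):
  c=3: 3 × 0.642 = 1.926
  c=4: 4 × 0.546 = 2.184
  c=5: 5 × 0.450 = 2.250
  c=6: 6 × 0.354 = 2.124
  c=7: 7 × 0.258 = 1.806
  c=8: 8 × 0.162 = 1.296
Maximum at c = 5 (2.250 surviving offspring).

5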